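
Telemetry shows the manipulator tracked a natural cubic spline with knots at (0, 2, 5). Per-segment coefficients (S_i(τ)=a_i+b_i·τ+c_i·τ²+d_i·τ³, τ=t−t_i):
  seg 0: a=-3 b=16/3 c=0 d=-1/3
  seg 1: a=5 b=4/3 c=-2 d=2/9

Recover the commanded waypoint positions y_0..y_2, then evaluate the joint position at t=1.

y_0 = S_0(0) = a_0 = -3
y_1 = S_1(0) = a_1 = 5
y_2 = S_1(3) = -3
t_q=1 is in segment 0 (τ=1); S_0(τ)=2

y_0=-3 y_1=5 y_2=-3
S(1) = 2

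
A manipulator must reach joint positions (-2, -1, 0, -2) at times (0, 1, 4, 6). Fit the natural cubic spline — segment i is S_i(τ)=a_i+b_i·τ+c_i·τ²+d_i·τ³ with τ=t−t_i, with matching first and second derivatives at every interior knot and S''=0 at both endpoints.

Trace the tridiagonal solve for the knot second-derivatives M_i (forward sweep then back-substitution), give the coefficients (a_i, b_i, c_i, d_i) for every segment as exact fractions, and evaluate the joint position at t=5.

  seg 0: a=-2 b=221/213 c=0 d=-8/213
  seg 1: a=-1 b=197/213 c=-8/71 d=-2/71
  seg 2: a=0 b=-109/213 c=-26/71 d=13/213
S(5) = -58/71

Δ: Δ0=1, Δ1=1/3, Δ2=-1
row 1: diag=8, rhs=-4; c'=3/8, d'=-1/2
row 2: denom=10−3·3/8=71/8; d'=(-8−3·-1/2)/(71/8)=-52/71
back: M2=-52/71
back: M1=-1/2−3/8·-52/71=-16/71
M: M0=0, M1=-16/71, M2=-52/71, M3=0
seg 0: a=-2, c=M0/2=0, d=(M1−M0)/(6·1)=-8/213, b=Δ0−h0·(2M0+M1)/6=221/213
seg 1: a=-1, c=M1/2=-8/71, d=(M2−M1)/(6·3)=-2/71, b=Δ1−h1·(2M1+M2)/6=197/213
seg 2: a=0, c=M2/2=-26/71, d=(M3−M2)/(6·2)=13/213, b=Δ2−h2·(2M2+M3)/6=-109/213
t_q=5 → seg 2, τ=1; S=0+-109/213·τ+-26/71·τ²+13/213·τ³=-58/71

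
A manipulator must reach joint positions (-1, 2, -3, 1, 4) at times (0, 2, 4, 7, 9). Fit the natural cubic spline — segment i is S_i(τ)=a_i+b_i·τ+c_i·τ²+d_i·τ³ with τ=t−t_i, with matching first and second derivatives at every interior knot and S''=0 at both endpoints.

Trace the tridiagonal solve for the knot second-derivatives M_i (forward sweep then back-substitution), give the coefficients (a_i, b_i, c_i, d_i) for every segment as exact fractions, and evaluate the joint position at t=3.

  seg 0: a=-1 b=2867/1032 c=0 d=-1319/4128
  seg 1: a=2 b=-545/516 c=-1319/688 d=2467/4128
  seg 2: a=-3 b=-1603/1032 c=287/172 d=-81/344
  seg 3: a=1 b=271/129 c=-155/344 d=155/2064
S(3) = -517/1376

Δ: Δ0=3/2, Δ1=-5/2, Δ2=4/3, Δ3=3/2
row 1: diag=8, rhs=-24; c'=1/4, d'=-3
row 2: denom=10−2·1/4=19/2; d'=(23−2·-3)/(19/2)=58/19
row 3: denom=10−3·6/19=172/19; d'=(1−3·58/19)/(172/19)=-155/172
back: M3=-155/172
back: M2=58/19−6/19·-155/172=287/86
back: M1=-3−1/4·287/86=-1319/344
M: M0=0, M1=-1319/344, M2=287/86, M3=-155/172, M4=0
seg 0: a=-1, c=M0/2=0, d=(M1−M0)/(6·2)=-1319/4128, b=Δ0−h0·(2M0+M1)/6=2867/1032
seg 1: a=2, c=M1/2=-1319/688, d=(M2−M1)/(6·2)=2467/4128, b=Δ1−h1·(2M1+M2)/6=-545/516
seg 2: a=-3, c=M2/2=287/172, d=(M3−M2)/(6·3)=-81/344, b=Δ2−h2·(2M2+M3)/6=-1603/1032
seg 3: a=1, c=M3/2=-155/344, d=(M4−M3)/(6·2)=155/2064, b=Δ3−h3·(2M3+M4)/6=271/129
t_q=3 → seg 1, τ=1; S=2+-545/516·τ+-1319/688·τ²+2467/4128·τ³=-517/1376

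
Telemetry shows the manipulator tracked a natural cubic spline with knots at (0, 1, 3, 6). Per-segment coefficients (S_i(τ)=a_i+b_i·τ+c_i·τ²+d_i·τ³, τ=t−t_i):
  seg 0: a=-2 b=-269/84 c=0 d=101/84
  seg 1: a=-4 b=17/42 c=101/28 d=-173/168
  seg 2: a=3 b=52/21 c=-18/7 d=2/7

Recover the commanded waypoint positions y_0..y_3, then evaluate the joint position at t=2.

y_0=-2 y_1=-4 y_2=3 y_3=-5
S(2) = -57/56

y_0 = S_0(0) = a_0 = -2
y_1 = S_1(0) = a_1 = -4
y_2 = S_2(0) = a_2 = 3
y_3 = S_2(3) = -5
t_q=2 is in segment 1 (τ=1); S_1(τ)=-57/56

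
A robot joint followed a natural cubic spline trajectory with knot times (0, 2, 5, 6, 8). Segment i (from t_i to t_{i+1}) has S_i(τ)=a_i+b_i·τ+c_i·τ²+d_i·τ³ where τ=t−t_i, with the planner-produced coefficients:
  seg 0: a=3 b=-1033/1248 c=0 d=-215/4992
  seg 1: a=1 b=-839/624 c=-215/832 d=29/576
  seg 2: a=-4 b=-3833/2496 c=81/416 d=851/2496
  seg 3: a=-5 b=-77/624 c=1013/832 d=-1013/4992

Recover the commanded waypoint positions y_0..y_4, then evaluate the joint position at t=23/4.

y_0 = S_0(0) = a_0 = 3
y_1 = S_1(0) = a_1 = 1
y_2 = S_2(0) = a_2 = -4
y_3 = S_3(0) = a_3 = -5
y_4 = S_3(2) = -2
t_q=23/4 is in segment 2 (τ=3/4); S_2(τ)=-260829/53248

y_0=3 y_1=1 y_2=-4 y_3=-5 y_4=-2
S(23/4) = -260829/53248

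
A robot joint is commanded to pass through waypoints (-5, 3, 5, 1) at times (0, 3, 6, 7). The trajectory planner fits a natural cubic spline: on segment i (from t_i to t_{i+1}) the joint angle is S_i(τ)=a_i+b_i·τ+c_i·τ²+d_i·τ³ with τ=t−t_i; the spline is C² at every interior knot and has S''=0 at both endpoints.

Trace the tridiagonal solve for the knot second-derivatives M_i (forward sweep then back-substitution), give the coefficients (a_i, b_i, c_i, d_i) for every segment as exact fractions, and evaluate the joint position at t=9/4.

  seg 0: a=-5 b=238/87 c=0 d=-2/261
  seg 1: a=3 b=220/87 c=-2/29 d=-16/87
  seg 2: a=5 b=-248/87 c=-50/29 d=50/87
S(9/4) = 991/928

Δ: Δ0=8/3, Δ1=2/3, Δ2=-4
row 1: diag=12, rhs=-12; c'=1/4, d'=-1
row 2: denom=8−3·1/4=29/4; d'=(-28−3·-1)/(29/4)=-100/29
back: M2=-100/29
back: M1=-1−1/4·-100/29=-4/29
M: M0=0, M1=-4/29, M2=-100/29, M3=0
seg 0: a=-5, c=M0/2=0, d=(M1−M0)/(6·3)=-2/261, b=Δ0−h0·(2M0+M1)/6=238/87
seg 1: a=3, c=M1/2=-2/29, d=(M2−M1)/(6·3)=-16/87, b=Δ1−h1·(2M1+M2)/6=220/87
seg 2: a=5, c=M2/2=-50/29, d=(M3−M2)/(6·1)=50/87, b=Δ2−h2·(2M2+M3)/6=-248/87
t_q=9/4 → seg 0, τ=9/4; S=-5+238/87·τ+0·τ²+-2/261·τ³=991/928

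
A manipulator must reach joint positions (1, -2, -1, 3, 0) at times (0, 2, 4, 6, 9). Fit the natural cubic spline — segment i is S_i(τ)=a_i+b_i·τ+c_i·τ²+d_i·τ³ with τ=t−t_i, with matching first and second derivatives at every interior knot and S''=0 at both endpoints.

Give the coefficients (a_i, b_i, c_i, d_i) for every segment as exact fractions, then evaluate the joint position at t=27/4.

  seg 0: a=1 b=-134/71 c=0 d=55/568
  seg 1: a=-2 b=-103/142 c=165/284 d=9/568
  seg 2: a=-1 b=127/71 c=48/71 d=-81/284
  seg 3: a=3 b=76/71 c=-147/142 d=49/426
S(27/4) = 29709/9088

Δ: Δ0=-3/2, Δ1=1/2, Δ2=2, Δ3=-1
row 1: diag=8, rhs=12; c'=1/4, d'=3/2
row 2: denom=8−2·1/4=15/2; d'=(9−2·3/2)/(15/2)=4/5
row 3: denom=10−2·4/15=142/15; d'=(-18−2·4/5)/(142/15)=-147/71
back: M3=-147/71
back: M2=4/5−4/15·-147/71=96/71
back: M1=3/2−1/4·96/71=165/142
M: M0=0, M1=165/142, M2=96/71, M3=-147/71, M4=0
seg 0: a=1, c=M0/2=0, d=(M1−M0)/(6·2)=55/568, b=Δ0−h0·(2M0+M1)/6=-134/71
seg 1: a=-2, c=M1/2=165/284, d=(M2−M1)/(6·2)=9/568, b=Δ1−h1·(2M1+M2)/6=-103/142
seg 2: a=-1, c=M2/2=48/71, d=(M3−M2)/(6·2)=-81/284, b=Δ2−h2·(2M2+M3)/6=127/71
seg 3: a=3, c=M3/2=-147/142, d=(M4−M3)/(6·3)=49/426, b=Δ3−h3·(2M3+M4)/6=76/71
t_q=27/4 → seg 3, τ=3/4; S=3+76/71·τ+-147/142·τ²+49/426·τ³=29709/9088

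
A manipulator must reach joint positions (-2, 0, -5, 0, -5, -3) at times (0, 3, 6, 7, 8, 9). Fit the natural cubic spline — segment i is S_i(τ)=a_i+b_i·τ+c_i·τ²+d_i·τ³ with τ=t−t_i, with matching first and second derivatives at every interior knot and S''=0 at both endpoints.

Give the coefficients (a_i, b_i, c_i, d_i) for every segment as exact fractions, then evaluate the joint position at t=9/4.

  seg 0: a=-2 b=991/419 c=0 d=-2135/11313
  seg 1: a=0 b=-1144/419 c=-2135/1257 d=7742/11313
  seg 2: a=-5 b=2328/419 c=1869/419 d=-2102/419
  seg 3: a=0 b=-240/419 c=-4437/419 d=2582/419
  seg 4: a=-5 b=-1368/419 c=3309/419 d=-1103/419
S(9/4) = 31427/26816

Δ: Δ0=2/3, Δ1=-5/3, Δ2=5, Δ3=-5, Δ4=2
row 1: diag=12, rhs=-14; c'=1/4, d'=-7/6
row 2: denom=8−3·1/4=29/4; d'=(40−3·-7/6)/(29/4)=6
row 3: denom=4−1·4/29=112/29; d'=(-60−1·6)/(112/29)=-957/56
row 4: denom=4−1·29/112=419/112; d'=(42−1·-957/56)/(419/112)=6618/419
back: M4=6618/419
back: M3=-957/56−29/112·6618/419=-8874/419
back: M2=6−4/29·-8874/419=3738/419
back: M1=-7/6−1/4·3738/419=-4270/1257
M: M0=0, M1=-4270/1257, M2=3738/419, M3=-8874/419, M4=6618/419, M5=0
seg 0: a=-2, c=M0/2=0, d=(M1−M0)/(6·3)=-2135/11313, b=Δ0−h0·(2M0+M1)/6=991/419
seg 1: a=0, c=M1/2=-2135/1257, d=(M2−M1)/(6·3)=7742/11313, b=Δ1−h1·(2M1+M2)/6=-1144/419
seg 2: a=-5, c=M2/2=1869/419, d=(M3−M2)/(6·1)=-2102/419, b=Δ2−h2·(2M2+M3)/6=2328/419
seg 3: a=0, c=M3/2=-4437/419, d=(M4−M3)/(6·1)=2582/419, b=Δ3−h3·(2M3+M4)/6=-240/419
seg 4: a=-5, c=M4/2=3309/419, d=(M5−M4)/(6·1)=-1103/419, b=Δ4−h4·(2M4+M5)/6=-1368/419
t_q=9/4 → seg 0, τ=9/4; S=-2+991/419·τ+0·τ²+-2135/11313·τ³=31427/26816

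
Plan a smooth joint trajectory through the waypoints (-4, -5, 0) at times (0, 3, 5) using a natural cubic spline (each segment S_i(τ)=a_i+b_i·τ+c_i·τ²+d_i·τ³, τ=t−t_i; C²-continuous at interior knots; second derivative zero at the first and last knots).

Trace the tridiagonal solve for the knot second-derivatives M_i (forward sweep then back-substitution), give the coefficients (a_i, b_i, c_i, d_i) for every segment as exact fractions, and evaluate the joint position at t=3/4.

  seg 0: a=-4 b=-71/60 c=0 d=17/180
  seg 1: a=-5 b=41/30 c=17/20 d=-17/120
S(3/4) = -1241/256

Δ: Δ0=-1/3, Δ1=5/2
row 1: diag=10, rhs=17; c'=1/5, d'=17/10
back: M1=17/10
M: M0=0, M1=17/10, M2=0
seg 0: a=-4, c=M0/2=0, d=(M1−M0)/(6·3)=17/180, b=Δ0−h0·(2M0+M1)/6=-71/60
seg 1: a=-5, c=M1/2=17/20, d=(M2−M1)/(6·2)=-17/120, b=Δ1−h1·(2M1+M2)/6=41/30
t_q=3/4 → seg 0, τ=3/4; S=-4+-71/60·τ+0·τ²+17/180·τ³=-1241/256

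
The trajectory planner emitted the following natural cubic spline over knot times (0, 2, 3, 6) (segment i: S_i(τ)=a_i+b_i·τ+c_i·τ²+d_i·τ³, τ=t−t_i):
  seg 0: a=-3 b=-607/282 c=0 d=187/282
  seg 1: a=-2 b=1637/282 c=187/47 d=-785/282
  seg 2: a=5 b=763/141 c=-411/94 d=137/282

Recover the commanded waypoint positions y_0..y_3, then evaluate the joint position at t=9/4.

y_0 = S_0(0) = a_0 = -3
y_1 = S_1(0) = a_1 = -2
y_2 = S_2(0) = a_2 = 5
y_3 = S_2(3) = -5
t_q=9/4 is in segment 1 (τ=1/4); S_1(τ)=-2067/6016

y_0=-3 y_1=-2 y_2=5 y_3=-5
S(9/4) = -2067/6016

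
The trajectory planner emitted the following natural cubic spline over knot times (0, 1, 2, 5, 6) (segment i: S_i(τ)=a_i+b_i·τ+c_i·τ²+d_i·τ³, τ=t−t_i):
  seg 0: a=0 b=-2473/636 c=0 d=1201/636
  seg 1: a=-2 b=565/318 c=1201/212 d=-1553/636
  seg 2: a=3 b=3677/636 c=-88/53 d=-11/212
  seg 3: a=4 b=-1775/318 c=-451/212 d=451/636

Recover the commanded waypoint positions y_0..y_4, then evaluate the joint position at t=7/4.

y_0=0 y_1=-2 y_2=3 y_3=4 y_4=-3
S(7/4) = 20203/13568

y_0 = S_0(0) = a_0 = 0
y_1 = S_1(0) = a_1 = -2
y_2 = S_2(0) = a_2 = 3
y_3 = S_3(0) = a_3 = 4
y_4 = S_3(1) = -3
t_q=7/4 is in segment 1 (τ=3/4); S_1(τ)=20203/13568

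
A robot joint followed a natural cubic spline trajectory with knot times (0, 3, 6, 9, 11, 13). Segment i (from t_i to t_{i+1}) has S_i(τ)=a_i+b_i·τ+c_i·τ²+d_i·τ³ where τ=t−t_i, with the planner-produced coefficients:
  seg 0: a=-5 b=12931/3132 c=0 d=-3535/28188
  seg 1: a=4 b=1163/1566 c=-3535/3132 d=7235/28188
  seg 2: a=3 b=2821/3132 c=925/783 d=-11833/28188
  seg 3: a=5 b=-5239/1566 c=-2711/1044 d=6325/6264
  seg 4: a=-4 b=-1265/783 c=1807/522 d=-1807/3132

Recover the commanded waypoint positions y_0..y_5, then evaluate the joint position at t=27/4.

y_0=-5 y_1=4 y_2=3 y_3=5 y_4=-4 y_5=2
S(27/4) = 92717/22272

y_0 = S_0(0) = a_0 = -5
y_1 = S_1(0) = a_1 = 4
y_2 = S_2(0) = a_2 = 3
y_3 = S_3(0) = a_3 = 5
y_4 = S_4(0) = a_4 = -4
y_5 = S_4(2) = 2
t_q=27/4 is in segment 2 (τ=3/4); S_2(τ)=92717/22272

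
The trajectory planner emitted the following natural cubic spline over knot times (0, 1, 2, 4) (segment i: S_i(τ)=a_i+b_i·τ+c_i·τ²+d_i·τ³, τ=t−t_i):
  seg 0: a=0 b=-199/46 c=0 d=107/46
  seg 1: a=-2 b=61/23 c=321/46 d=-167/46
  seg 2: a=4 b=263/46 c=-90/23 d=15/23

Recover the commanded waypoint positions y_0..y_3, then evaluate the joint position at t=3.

y_0=0 y_1=-2 y_2=4 y_3=5
S(3) = 297/46

y_0 = S_0(0) = a_0 = 0
y_1 = S_1(0) = a_1 = -2
y_2 = S_2(0) = a_2 = 4
y_3 = S_2(2) = 5
t_q=3 is in segment 2 (τ=1); S_2(τ)=297/46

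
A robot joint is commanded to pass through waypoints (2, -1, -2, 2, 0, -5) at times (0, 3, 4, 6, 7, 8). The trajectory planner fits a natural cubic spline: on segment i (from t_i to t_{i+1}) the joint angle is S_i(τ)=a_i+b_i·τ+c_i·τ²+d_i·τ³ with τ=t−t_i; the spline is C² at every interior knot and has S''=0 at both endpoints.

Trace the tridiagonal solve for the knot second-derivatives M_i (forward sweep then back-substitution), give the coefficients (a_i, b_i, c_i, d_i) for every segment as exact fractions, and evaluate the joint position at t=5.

  seg 0: a=2 b=-668/953 c=0 d=-95/2859
  seg 1: a=-1 b=-1523/953 c=-285/953 d=855/953
  seg 2: a=-2 b=472/953 c=2280/953 d=-1563/1906
  seg 3: a=2 b=214/953 c=-2409/953 d=289/953
  seg 4: a=0 b=-3737/953 c=-1542/953 d=514/953
S(5) = 129/1906

Δ: Δ0=-1, Δ1=-1, Δ2=2, Δ3=-2, Δ4=-5
row 1: diag=8, rhs=0; c'=1/8, d'=0
row 2: denom=6−1·1/8=47/8; d'=(18−1·0)/(47/8)=144/47
row 3: denom=6−2·16/47=250/47; d'=(-24−2·144/47)/(250/47)=-708/125
row 4: denom=4−1·47/250=953/250; d'=(-18−1·-708/125)/(953/250)=-3084/953
back: M4=-3084/953
back: M3=-708/125−47/250·-3084/953=-4818/953
back: M2=144/47−16/47·-4818/953=4560/953
back: M1=0−1/8·4560/953=-570/953
M: M0=0, M1=-570/953, M2=4560/953, M3=-4818/953, M4=-3084/953, M5=0
seg 0: a=2, c=M0/2=0, d=(M1−M0)/(6·3)=-95/2859, b=Δ0−h0·(2M0+M1)/6=-668/953
seg 1: a=-1, c=M1/2=-285/953, d=(M2−M1)/(6·1)=855/953, b=Δ1−h1·(2M1+M2)/6=-1523/953
seg 2: a=-2, c=M2/2=2280/953, d=(M3−M2)/(6·2)=-1563/1906, b=Δ2−h2·(2M2+M3)/6=472/953
seg 3: a=2, c=M3/2=-2409/953, d=(M4−M3)/(6·1)=289/953, b=Δ3−h3·(2M3+M4)/6=214/953
seg 4: a=0, c=M4/2=-1542/953, d=(M5−M4)/(6·1)=514/953, b=Δ4−h4·(2M4+M5)/6=-3737/953
t_q=5 → seg 2, τ=1; S=-2+472/953·τ+2280/953·τ²+-1563/1906·τ³=129/1906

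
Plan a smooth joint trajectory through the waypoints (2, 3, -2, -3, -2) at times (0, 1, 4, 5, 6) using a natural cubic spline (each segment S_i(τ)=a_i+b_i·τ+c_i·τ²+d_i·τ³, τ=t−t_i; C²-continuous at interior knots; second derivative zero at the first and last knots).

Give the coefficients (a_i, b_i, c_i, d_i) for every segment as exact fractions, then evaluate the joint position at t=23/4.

  seg 0: a=2 b=445/318 c=0 d=-127/318
  seg 1: a=3 b=32/159 c=-127/106 d=61/318
  seg 2: a=-2 b=-575/318 c=28/53 d=89/318
  seg 3: a=-3 b=14/159 c=145/106 d=-145/318
S(23/4) = -15989/6784

Δ: Δ0=1, Δ1=-5/3, Δ2=-1, Δ3=1
row 1: diag=8, rhs=-16; c'=3/8, d'=-2
row 2: denom=8−3·3/8=55/8; d'=(4−3·-2)/(55/8)=16/11
row 3: denom=4−1·8/55=212/55; d'=(12−1·16/11)/(212/55)=145/53
back: M3=145/53
back: M2=16/11−8/55·145/53=56/53
back: M1=-2−3/8·56/53=-127/53
M: M0=0, M1=-127/53, M2=56/53, M3=145/53, M4=0
seg 0: a=2, c=M0/2=0, d=(M1−M0)/(6·1)=-127/318, b=Δ0−h0·(2M0+M1)/6=445/318
seg 1: a=3, c=M1/2=-127/106, d=(M2−M1)/(6·3)=61/318, b=Δ1−h1·(2M1+M2)/6=32/159
seg 2: a=-2, c=M2/2=28/53, d=(M3−M2)/(6·1)=89/318, b=Δ2−h2·(2M2+M3)/6=-575/318
seg 3: a=-3, c=M3/2=145/106, d=(M4−M3)/(6·1)=-145/318, b=Δ3−h3·(2M3+M4)/6=14/159
t_q=23/4 → seg 3, τ=3/4; S=-3+14/159·τ+145/106·τ²+-145/318·τ³=-15989/6784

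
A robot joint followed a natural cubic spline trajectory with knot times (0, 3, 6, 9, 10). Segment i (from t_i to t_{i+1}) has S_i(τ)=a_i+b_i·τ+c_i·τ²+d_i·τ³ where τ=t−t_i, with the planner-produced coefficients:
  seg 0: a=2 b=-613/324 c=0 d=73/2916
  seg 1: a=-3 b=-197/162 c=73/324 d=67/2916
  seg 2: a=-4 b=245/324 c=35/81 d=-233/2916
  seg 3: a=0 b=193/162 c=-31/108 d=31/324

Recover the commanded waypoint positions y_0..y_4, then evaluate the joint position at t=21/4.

y_0=2 y_1=-3 y_2=-4 y_3=0 y_4=1
S(21/4) = -9985/2304

y_0 = S_0(0) = a_0 = 2
y_1 = S_1(0) = a_1 = -3
y_2 = S_2(0) = a_2 = -4
y_3 = S_3(0) = a_3 = 0
y_4 = S_3(1) = 1
t_q=21/4 is in segment 1 (τ=9/4); S_1(τ)=-9985/2304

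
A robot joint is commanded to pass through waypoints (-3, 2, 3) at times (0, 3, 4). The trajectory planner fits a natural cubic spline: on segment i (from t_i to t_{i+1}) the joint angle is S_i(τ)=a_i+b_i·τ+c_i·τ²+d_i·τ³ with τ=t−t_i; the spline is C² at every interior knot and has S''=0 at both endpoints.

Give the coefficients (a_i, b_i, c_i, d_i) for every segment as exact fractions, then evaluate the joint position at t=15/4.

Δ: Δ0=5/3, Δ1=1
row 1: diag=8, rhs=-4; c'=1/8, d'=-1/2
back: M1=-1/2
M: M0=0, M1=-1/2, M2=0
seg 0: a=-3, c=M0/2=0, d=(M1−M0)/(6·3)=-1/36, b=Δ0−h0·(2M0+M1)/6=23/12
seg 1: a=2, c=M1/2=-1/4, d=(M2−M1)/(6·1)=1/12, b=Δ1−h1·(2M1+M2)/6=7/6
t_q=15/4 → seg 1, τ=3/4; S=2+7/6·τ+-1/4·τ²+1/12·τ³=709/256

  seg 0: a=-3 b=23/12 c=0 d=-1/36
  seg 1: a=2 b=7/6 c=-1/4 d=1/12
S(15/4) = 709/256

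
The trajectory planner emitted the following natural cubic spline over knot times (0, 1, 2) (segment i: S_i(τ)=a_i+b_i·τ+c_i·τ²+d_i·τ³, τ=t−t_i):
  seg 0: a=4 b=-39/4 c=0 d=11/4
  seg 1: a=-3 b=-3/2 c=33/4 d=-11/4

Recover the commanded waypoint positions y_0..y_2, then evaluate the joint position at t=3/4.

y_0 = S_0(0) = a_0 = 4
y_1 = S_1(0) = a_1 = -3
y_2 = S_1(1) = 1
t_q=3/4 is in segment 0 (τ=3/4); S_0(τ)=-551/256

y_0=4 y_1=-3 y_2=1
S(3/4) = -551/256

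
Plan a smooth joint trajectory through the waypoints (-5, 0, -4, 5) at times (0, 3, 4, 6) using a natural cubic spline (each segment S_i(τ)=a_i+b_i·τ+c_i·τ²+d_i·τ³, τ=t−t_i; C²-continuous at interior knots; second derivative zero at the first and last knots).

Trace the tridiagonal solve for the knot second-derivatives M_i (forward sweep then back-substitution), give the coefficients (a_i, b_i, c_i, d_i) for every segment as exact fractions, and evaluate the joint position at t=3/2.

Δ: Δ0=5/3, Δ1=-4, Δ2=9/2
row 1: diag=8, rhs=-34; c'=1/8, d'=-17/4
row 2: denom=6−1·1/8=47/8; d'=(51−1·-17/4)/(47/8)=442/47
back: M2=442/47
back: M1=-17/4−1/8·442/47=-255/47
M: M0=0, M1=-255/47, M2=442/47, M3=0
seg 0: a=-5, c=M0/2=0, d=(M1−M0)/(6·3)=-85/282, b=Δ0−h0·(2M0+M1)/6=1235/282
seg 1: a=0, c=M1/2=-255/94, d=(M2−M1)/(6·1)=697/282, b=Δ1−h1·(2M1+M2)/6=-530/141
seg 2: a=-4, c=M2/2=221/47, d=(M3−M2)/(6·2)=-221/282, b=Δ2−h2·(2M2+M3)/6=-499/282
t_q=3/2 → seg 0, τ=3/2; S=-5+1235/282·τ+0·τ²+-85/282·τ³=415/752

  seg 0: a=-5 b=1235/282 c=0 d=-85/282
  seg 1: a=0 b=-530/141 c=-255/94 d=697/282
  seg 2: a=-4 b=-499/282 c=221/47 d=-221/282
S(3/2) = 415/752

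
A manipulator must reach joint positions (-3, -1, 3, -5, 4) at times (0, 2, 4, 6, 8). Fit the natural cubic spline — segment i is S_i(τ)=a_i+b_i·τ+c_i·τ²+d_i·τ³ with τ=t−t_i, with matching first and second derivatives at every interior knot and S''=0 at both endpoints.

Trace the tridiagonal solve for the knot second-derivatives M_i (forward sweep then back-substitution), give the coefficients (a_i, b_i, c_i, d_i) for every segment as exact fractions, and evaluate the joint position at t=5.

Δ: Δ0=1, Δ1=2, Δ2=-4, Δ3=9/2
row 1: diag=8, rhs=6; c'=1/4, d'=3/4
row 2: denom=8−2·1/4=15/2; d'=(-36−2·3/4)/(15/2)=-5
row 3: denom=8−2·4/15=112/15; d'=(51−2·-5)/(112/15)=915/112
back: M3=915/112
back: M2=-5−4/15·915/112=-201/28
back: M1=3/4−1/4·-201/28=285/112
M: M0=0, M1=285/112, M2=-201/28, M3=915/112, M4=0
seg 0: a=-3, c=M0/2=0, d=(M1−M0)/(6·2)=95/448, b=Δ0−h0·(2M0+M1)/6=17/112
seg 1: a=-1, c=M1/2=285/224, d=(M2−M1)/(6·2)=-363/448, b=Δ1−h1·(2M1+M2)/6=151/56
seg 2: a=3, c=M2/2=-201/56, d=(M3−M2)/(6·2)=573/448, b=Δ2−h2·(2M2+M3)/6=-31/16
seg 3: a=-5, c=M3/2=915/224, d=(M4−M3)/(6·2)=-305/448, b=Δ3−h3·(2M3+M4)/6=-53/56
t_q=5 → seg 2, τ=1; S=3+-31/16·τ+-201/56·τ²+573/448·τ³=-559/448

  seg 0: a=-3 b=17/112 c=0 d=95/448
  seg 1: a=-1 b=151/56 c=285/224 d=-363/448
  seg 2: a=3 b=-31/16 c=-201/56 d=573/448
  seg 3: a=-5 b=-53/56 c=915/224 d=-305/448
S(5) = -559/448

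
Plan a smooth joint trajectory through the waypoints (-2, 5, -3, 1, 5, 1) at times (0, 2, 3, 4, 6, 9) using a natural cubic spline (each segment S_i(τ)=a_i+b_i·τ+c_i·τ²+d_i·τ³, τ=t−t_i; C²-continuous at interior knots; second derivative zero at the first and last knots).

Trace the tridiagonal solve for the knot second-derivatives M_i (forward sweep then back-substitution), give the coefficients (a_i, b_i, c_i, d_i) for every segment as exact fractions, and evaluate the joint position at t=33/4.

  seg 0: a=-2 b=7943/921 c=0 d=-9439/7368
  seg 1: a=5 b=-12431/1842 c=-9439/1228 d=23707/3684
  seg 2: a=-3 b=-10375/3684 c=3567/307 d=-17693/3684
  seg 3: a=1 b=11077/1842 c=-3425/1228 d=1441/3684
  seg 4: a=5 b=-827/1842 c=-543/1228 d=181/3684
S(33/4) = 181619/78592

Δ: Δ0=7/2, Δ1=-8, Δ2=4, Δ3=2, Δ4=-4/3
row 1: diag=6, rhs=-69; c'=1/6, d'=-23/2
row 2: denom=4−1·1/6=23/6; d'=(72−1·-23/2)/(23/6)=501/23
row 3: denom=6−1·6/23=132/23; d'=(-12−1·501/23)/(132/23)=-259/44
row 4: denom=10−2·23/66=307/33; d'=(-20−2·-259/44)/(307/33)=-543/614
back: M4=-543/614
back: M3=-259/44−23/66·-543/614=-3425/614
back: M2=501/23−6/23·-3425/614=7134/307
back: M1=-23/2−1/6·7134/307=-9439/614
M: M0=0, M1=-9439/614, M2=7134/307, M3=-3425/614, M4=-543/614, M5=0
seg 0: a=-2, c=M0/2=0, d=(M1−M0)/(6·2)=-9439/7368, b=Δ0−h0·(2M0+M1)/6=7943/921
seg 1: a=5, c=M1/2=-9439/1228, d=(M2−M1)/(6·1)=23707/3684, b=Δ1−h1·(2M1+M2)/6=-12431/1842
seg 2: a=-3, c=M2/2=3567/307, d=(M3−M2)/(6·1)=-17693/3684, b=Δ2−h2·(2M2+M3)/6=-10375/3684
seg 3: a=1, c=M3/2=-3425/1228, d=(M4−M3)/(6·2)=1441/3684, b=Δ3−h3·(2M3+M4)/6=11077/1842
seg 4: a=5, c=M4/2=-543/1228, d=(M5−M4)/(6·3)=181/3684, b=Δ4−h4·(2M4+M5)/6=-827/1842
t_q=33/4 → seg 4, τ=9/4; S=5+-827/1842·τ+-543/1228·τ²+181/3684·τ³=181619/78592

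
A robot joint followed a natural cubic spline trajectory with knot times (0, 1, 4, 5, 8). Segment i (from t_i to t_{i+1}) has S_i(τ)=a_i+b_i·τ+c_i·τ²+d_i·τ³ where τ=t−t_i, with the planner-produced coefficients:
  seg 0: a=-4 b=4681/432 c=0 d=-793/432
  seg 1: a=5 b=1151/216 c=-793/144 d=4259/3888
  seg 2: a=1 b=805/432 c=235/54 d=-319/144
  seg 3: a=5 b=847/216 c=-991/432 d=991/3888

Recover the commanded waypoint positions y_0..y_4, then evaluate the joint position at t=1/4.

y_0=-4 y_1=5 y_2=1 y_3=5 y_4=3
S(1/4) = -12163/9216

y_0 = S_0(0) = a_0 = -4
y_1 = S_1(0) = a_1 = 5
y_2 = S_2(0) = a_2 = 1
y_3 = S_3(0) = a_3 = 5
y_4 = S_3(3) = 3
t_q=1/4 is in segment 0 (τ=1/4); S_0(τ)=-12163/9216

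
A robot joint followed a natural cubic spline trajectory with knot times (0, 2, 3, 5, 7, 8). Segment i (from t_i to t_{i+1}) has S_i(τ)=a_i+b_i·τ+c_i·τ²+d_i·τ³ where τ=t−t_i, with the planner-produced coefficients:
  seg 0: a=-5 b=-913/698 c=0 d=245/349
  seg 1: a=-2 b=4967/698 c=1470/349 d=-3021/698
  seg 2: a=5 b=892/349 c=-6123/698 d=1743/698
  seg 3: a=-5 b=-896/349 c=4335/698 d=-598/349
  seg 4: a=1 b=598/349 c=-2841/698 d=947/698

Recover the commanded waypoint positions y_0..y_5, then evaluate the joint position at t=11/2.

y_0 = S_0(0) = a_0 = -5
y_1 = S_1(0) = a_1 = -2
y_2 = S_2(0) = a_2 = 5
y_3 = S_3(0) = a_3 = -5
y_4 = S_4(0) = a_4 = 1
y_5 = S_4(1) = 0
t_q=11/2 is in segment 3 (τ=1/2); S_3(τ)=-13807/2792

y_0=-5 y_1=-2 y_2=5 y_3=-5 y_4=1 y_5=0
S(11/2) = -13807/2792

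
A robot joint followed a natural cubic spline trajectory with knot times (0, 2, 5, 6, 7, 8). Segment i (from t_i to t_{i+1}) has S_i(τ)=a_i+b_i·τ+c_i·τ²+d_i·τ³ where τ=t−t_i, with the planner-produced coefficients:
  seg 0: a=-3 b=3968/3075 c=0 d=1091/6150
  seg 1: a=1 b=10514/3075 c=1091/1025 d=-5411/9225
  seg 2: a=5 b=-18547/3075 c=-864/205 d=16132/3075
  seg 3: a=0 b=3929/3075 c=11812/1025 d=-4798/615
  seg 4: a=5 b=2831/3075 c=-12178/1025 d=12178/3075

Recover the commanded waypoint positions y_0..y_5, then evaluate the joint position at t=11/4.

y_0 = S_0(0) = a_0 = -3
y_1 = S_1(0) = a_1 = 1
y_2 = S_2(0) = a_2 = 5
y_3 = S_3(0) = a_3 = 0
y_4 = S_4(0) = a_4 = 5
y_5 = S_4(1) = -2
t_q=11/4 is in segment 1 (τ=3/4); S_1(τ)=256867/65600

y_0=-3 y_1=1 y_2=5 y_3=0 y_4=5 y_5=-2
S(11/4) = 256867/65600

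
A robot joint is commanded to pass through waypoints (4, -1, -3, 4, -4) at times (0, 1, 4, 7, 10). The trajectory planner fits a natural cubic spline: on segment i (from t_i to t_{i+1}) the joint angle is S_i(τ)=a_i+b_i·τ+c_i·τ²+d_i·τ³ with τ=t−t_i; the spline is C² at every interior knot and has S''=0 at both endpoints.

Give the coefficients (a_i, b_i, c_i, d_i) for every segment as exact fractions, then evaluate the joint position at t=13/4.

  seg 0: a=4 b=-49/9 c=0 d=4/9
  seg 1: a=-1 b=-37/9 c=4/3 d=-5/81
  seg 2: a=-3 b=20/9 c=7/9 d=-20/81
  seg 3: a=4 b=2/9 c=-13/9 d=13/81
S(13/4) = -269/64

Δ: Δ0=-5, Δ1=-2/3, Δ2=7/3, Δ3=-8/3
row 1: diag=8, rhs=26; c'=3/8, d'=13/4
row 2: denom=12−3·3/8=87/8; d'=(18−3·13/4)/(87/8)=22/29
row 3: denom=12−3·8/29=324/29; d'=(-30−3·22/29)/(324/29)=-26/9
back: M3=-26/9
back: M2=22/29−8/29·-26/9=14/9
back: M1=13/4−3/8·14/9=8/3
M: M0=0, M1=8/3, M2=14/9, M3=-26/9, M4=0
seg 0: a=4, c=M0/2=0, d=(M1−M0)/(6·1)=4/9, b=Δ0−h0·(2M0+M1)/6=-49/9
seg 1: a=-1, c=M1/2=4/3, d=(M2−M1)/(6·3)=-5/81, b=Δ1−h1·(2M1+M2)/6=-37/9
seg 2: a=-3, c=M2/2=7/9, d=(M3−M2)/(6·3)=-20/81, b=Δ2−h2·(2M2+M3)/6=20/9
seg 3: a=4, c=M3/2=-13/9, d=(M4−M3)/(6·3)=13/81, b=Δ3−h3·(2M3+M4)/6=2/9
t_q=13/4 → seg 1, τ=9/4; S=-1+-37/9·τ+4/3·τ²+-5/81·τ³=-269/64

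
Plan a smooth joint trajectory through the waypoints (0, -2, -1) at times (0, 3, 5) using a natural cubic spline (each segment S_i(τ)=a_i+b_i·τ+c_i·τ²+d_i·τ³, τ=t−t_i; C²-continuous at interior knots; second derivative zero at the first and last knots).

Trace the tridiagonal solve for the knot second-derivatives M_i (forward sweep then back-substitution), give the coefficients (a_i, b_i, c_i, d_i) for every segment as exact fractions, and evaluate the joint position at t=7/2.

Δ: Δ0=-2/3, Δ1=1/2
row 1: diag=10, rhs=7; c'=1/5, d'=7/10
back: M1=7/10
M: M0=0, M1=7/10, M2=0
seg 0: a=0, c=M0/2=0, d=(M1−M0)/(6·3)=7/180, b=Δ0−h0·(2M0+M1)/6=-61/60
seg 1: a=-2, c=M1/2=7/20, d=(M2−M1)/(6·2)=-7/120, b=Δ1−h1·(2M1+M2)/6=1/30
t_q=7/2 → seg 1, τ=1/2; S=-2+1/30·τ+7/20·τ²+-7/120·τ³=-609/320

  seg 0: a=0 b=-61/60 c=0 d=7/180
  seg 1: a=-2 b=1/30 c=7/20 d=-7/120
S(7/2) = -609/320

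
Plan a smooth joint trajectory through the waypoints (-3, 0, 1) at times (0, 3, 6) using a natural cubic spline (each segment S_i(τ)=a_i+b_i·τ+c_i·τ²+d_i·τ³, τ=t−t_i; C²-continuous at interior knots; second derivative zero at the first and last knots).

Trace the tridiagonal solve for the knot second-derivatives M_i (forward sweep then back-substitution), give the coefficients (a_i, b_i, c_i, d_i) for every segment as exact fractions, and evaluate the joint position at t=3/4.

  seg 0: a=-3 b=7/6 c=0 d=-1/54
  seg 1: a=0 b=2/3 c=-1/6 d=1/54
S(3/4) = -273/128

Δ: Δ0=1, Δ1=1/3
row 1: diag=12, rhs=-4; c'=1/4, d'=-1/3
back: M1=-1/3
M: M0=0, M1=-1/3, M2=0
seg 0: a=-3, c=M0/2=0, d=(M1−M0)/(6·3)=-1/54, b=Δ0−h0·(2M0+M1)/6=7/6
seg 1: a=0, c=M1/2=-1/6, d=(M2−M1)/(6·3)=1/54, b=Δ1−h1·(2M1+M2)/6=2/3
t_q=3/4 → seg 0, τ=3/4; S=-3+7/6·τ+0·τ²+-1/54·τ³=-273/128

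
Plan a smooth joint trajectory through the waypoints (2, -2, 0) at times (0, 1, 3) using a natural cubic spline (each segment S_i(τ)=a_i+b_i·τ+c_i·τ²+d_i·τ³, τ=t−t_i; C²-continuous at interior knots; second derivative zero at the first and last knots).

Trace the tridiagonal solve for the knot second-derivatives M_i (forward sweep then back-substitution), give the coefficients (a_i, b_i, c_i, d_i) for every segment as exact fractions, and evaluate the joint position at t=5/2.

  seg 0: a=2 b=-29/6 c=0 d=5/6
  seg 1: a=-2 b=-7/3 c=5/2 d=-5/12
S(5/2) = -41/32

Δ: Δ0=-4, Δ1=1
row 1: diag=6, rhs=30; c'=1/3, d'=5
back: M1=5
M: M0=0, M1=5, M2=0
seg 0: a=2, c=M0/2=0, d=(M1−M0)/(6·1)=5/6, b=Δ0−h0·(2M0+M1)/6=-29/6
seg 1: a=-2, c=M1/2=5/2, d=(M2−M1)/(6·2)=-5/12, b=Δ1−h1·(2M1+M2)/6=-7/3
t_q=5/2 → seg 1, τ=3/2; S=-2+-7/3·τ+5/2·τ²+-5/12·τ³=-41/32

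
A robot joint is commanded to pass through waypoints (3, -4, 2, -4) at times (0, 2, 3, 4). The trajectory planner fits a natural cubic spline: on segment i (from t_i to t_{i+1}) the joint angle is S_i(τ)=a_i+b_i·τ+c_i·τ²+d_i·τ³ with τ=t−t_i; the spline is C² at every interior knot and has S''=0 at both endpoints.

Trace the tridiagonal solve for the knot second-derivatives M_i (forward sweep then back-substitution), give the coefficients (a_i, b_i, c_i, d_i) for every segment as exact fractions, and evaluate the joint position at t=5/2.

Δ: Δ0=-7/2, Δ1=6, Δ2=-6
row 1: diag=6, rhs=57; c'=1/6, d'=19/2
row 2: denom=4−1·1/6=23/6; d'=(-72−1·19/2)/(23/6)=-489/23
back: M2=-489/23
back: M1=19/2−1/6·-489/23=300/23
M: M0=0, M1=300/23, M2=-489/23, M3=0
seg 0: a=3, c=M0/2=0, d=(M1−M0)/(6·2)=25/23, b=Δ0−h0·(2M0+M1)/6=-361/46
seg 1: a=-4, c=M1/2=150/23, d=(M2−M1)/(6·1)=-263/46, b=Δ1−h1·(2M1+M2)/6=239/46
seg 2: a=2, c=M2/2=-489/46, d=(M3−M2)/(6·1)=163/46, b=Δ2−h2·(2M2+M3)/6=25/23
t_q=5/2 → seg 1, τ=1/2; S=-4+239/46·τ+150/23·τ²+-263/46·τ³=-179/368

  seg 0: a=3 b=-361/46 c=0 d=25/23
  seg 1: a=-4 b=239/46 c=150/23 d=-263/46
  seg 2: a=2 b=25/23 c=-489/46 d=163/46
S(5/2) = -179/368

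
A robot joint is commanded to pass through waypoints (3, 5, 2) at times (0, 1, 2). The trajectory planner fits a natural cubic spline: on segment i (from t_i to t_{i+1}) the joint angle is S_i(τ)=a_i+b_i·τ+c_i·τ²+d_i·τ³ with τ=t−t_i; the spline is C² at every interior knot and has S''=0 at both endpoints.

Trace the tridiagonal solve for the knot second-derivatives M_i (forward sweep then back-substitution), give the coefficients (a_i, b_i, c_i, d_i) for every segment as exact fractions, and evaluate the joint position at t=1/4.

  seg 0: a=3 b=13/4 c=0 d=-5/4
  seg 1: a=5 b=-1/2 c=-15/4 d=5/4
S(1/4) = 971/256

Δ: Δ0=2, Δ1=-3
row 1: diag=4, rhs=-30; c'=1/4, d'=-15/2
back: M1=-15/2
M: M0=0, M1=-15/2, M2=0
seg 0: a=3, c=M0/2=0, d=(M1−M0)/(6·1)=-5/4, b=Δ0−h0·(2M0+M1)/6=13/4
seg 1: a=5, c=M1/2=-15/4, d=(M2−M1)/(6·1)=5/4, b=Δ1−h1·(2M1+M2)/6=-1/2
t_q=1/4 → seg 0, τ=1/4; S=3+13/4·τ+0·τ²+-5/4·τ³=971/256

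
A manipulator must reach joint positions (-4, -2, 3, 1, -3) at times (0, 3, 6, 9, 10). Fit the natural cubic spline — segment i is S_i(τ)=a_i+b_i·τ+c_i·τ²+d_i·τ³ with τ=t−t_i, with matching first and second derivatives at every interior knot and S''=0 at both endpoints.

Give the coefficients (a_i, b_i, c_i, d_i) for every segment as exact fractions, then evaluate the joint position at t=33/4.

Δ: Δ0=2/3, Δ1=5/3, Δ2=-2/3, Δ3=-4
row 1: diag=12, rhs=6; c'=1/4, d'=1/2
row 2: denom=12−3·1/4=45/4; d'=(-14−3·1/2)/(45/4)=-62/45
row 3: denom=8−3·4/15=36/5; d'=(-20−3·-62/45)/(36/5)=-119/54
back: M3=-119/54
back: M2=-62/45−4/15·-119/54=-64/81
back: M1=1/2−1/4·-64/81=113/162
M: M0=0, M1=113/162, M2=-64/81, M3=-119/54, M4=0
seg 0: a=-4, c=M0/2=0, d=(M1−M0)/(6·3)=113/2916, b=Δ0−h0·(2M0+M1)/6=103/324
seg 1: a=-2, c=M1/2=113/324, d=(M2−M1)/(6·3)=-241/2916, b=Δ1−h1·(2M1+M2)/6=221/162
seg 2: a=3, c=M2/2=-32/81, d=(M3−M2)/(6·3)=-229/2916, b=Δ2−h2·(2M2+M3)/6=397/324
seg 3: a=1, c=M3/2=-119/108, d=(M4−M3)/(6·1)=119/324, b=Δ3−h3·(2M3+M4)/6=-529/162
t_q=33/4 → seg 2, τ=9/4; S=3+397/324·τ+-32/81·τ²+-229/2916·τ³=6595/2304

  seg 0: a=-4 b=103/324 c=0 d=113/2916
  seg 1: a=-2 b=221/162 c=113/324 d=-241/2916
  seg 2: a=3 b=397/324 c=-32/81 d=-229/2916
  seg 3: a=1 b=-529/162 c=-119/108 d=119/324
S(33/4) = 6595/2304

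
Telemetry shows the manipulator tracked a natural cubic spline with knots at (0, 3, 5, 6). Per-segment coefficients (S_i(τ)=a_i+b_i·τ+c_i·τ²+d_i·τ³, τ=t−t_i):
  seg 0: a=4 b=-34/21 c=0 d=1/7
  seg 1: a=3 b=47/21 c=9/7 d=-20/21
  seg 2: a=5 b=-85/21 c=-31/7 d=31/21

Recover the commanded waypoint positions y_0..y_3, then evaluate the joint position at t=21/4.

y_0=4 y_1=3 y_2=5 y_3=-2
S(21/4) = 239/64

y_0 = S_0(0) = a_0 = 4
y_1 = S_1(0) = a_1 = 3
y_2 = S_2(0) = a_2 = 5
y_3 = S_2(1) = -2
t_q=21/4 is in segment 2 (τ=1/4); S_2(τ)=239/64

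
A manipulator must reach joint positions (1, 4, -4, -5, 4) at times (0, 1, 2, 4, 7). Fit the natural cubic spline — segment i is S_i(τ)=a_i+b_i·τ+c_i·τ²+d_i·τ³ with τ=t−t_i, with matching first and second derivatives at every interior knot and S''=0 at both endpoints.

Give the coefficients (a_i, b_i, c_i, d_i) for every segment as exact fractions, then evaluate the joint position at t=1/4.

Δ: Δ0=3, Δ1=-8, Δ2=-1/2, Δ3=3
row 1: diag=4, rhs=-66; c'=1/4, d'=-33/2
row 2: denom=6−1·1/4=23/4; d'=(45−1·-33/2)/(23/4)=246/23
row 3: denom=10−2·8/23=214/23; d'=(21−2·246/23)/(214/23)=-9/214
back: M3=-9/214
back: M2=246/23−8/23·-9/214=1146/107
back: M1=-33/2−1/4·1146/107=-2052/107
M: M0=0, M1=-2052/107, M2=1146/107, M3=-9/214, M4=0
seg 0: a=1, c=M0/2=0, d=(M1−M0)/(6·1)=-342/107, b=Δ0−h0·(2M0+M1)/6=663/107
seg 1: a=4, c=M1/2=-1026/107, d=(M2−M1)/(6·1)=533/107, b=Δ1−h1·(2M1+M2)/6=-363/107
seg 2: a=-4, c=M2/2=573/107, d=(M3−M2)/(6·2)=-767/856, b=Δ2−h2·(2M2+M3)/6=-816/107
seg 3: a=-5, c=M3/2=-9/428, d=(M4−M3)/(6·3)=1/428, b=Δ3−h3·(2M3+M4)/6=651/214
t_q=1/4 → seg 0, τ=1/4; S=1+663/107·τ+0·τ²+-342/107·τ³=8557/3424

  seg 0: a=1 b=663/107 c=0 d=-342/107
  seg 1: a=4 b=-363/107 c=-1026/107 d=533/107
  seg 2: a=-4 b=-816/107 c=573/107 d=-767/856
  seg 3: a=-5 b=651/214 c=-9/428 d=1/428
S(1/4) = 8557/3424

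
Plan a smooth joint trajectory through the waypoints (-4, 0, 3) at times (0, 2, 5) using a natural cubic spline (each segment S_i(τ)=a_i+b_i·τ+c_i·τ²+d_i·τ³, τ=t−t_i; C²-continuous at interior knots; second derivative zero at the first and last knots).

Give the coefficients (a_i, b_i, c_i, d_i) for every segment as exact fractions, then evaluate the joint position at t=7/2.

  seg 0: a=-4 b=11/5 c=0 d=-1/20
  seg 1: a=0 b=8/5 c=-3/10 d=1/30
S(7/2) = 147/80

Δ: Δ0=2, Δ1=1
row 1: diag=10, rhs=-6; c'=3/10, d'=-3/5
back: M1=-3/5
M: M0=0, M1=-3/5, M2=0
seg 0: a=-4, c=M0/2=0, d=(M1−M0)/(6·2)=-1/20, b=Δ0−h0·(2M0+M1)/6=11/5
seg 1: a=0, c=M1/2=-3/10, d=(M2−M1)/(6·3)=1/30, b=Δ1−h1·(2M1+M2)/6=8/5
t_q=7/2 → seg 1, τ=3/2; S=0+8/5·τ+-3/10·τ²+1/30·τ³=147/80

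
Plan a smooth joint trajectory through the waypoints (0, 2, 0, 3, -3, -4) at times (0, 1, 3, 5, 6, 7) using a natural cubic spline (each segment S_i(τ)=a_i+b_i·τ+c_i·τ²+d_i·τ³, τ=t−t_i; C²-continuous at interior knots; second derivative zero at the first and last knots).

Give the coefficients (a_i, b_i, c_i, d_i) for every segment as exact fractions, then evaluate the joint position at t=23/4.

  seg 0: a=0 b=2591/916 c=0 d=-759/916
  seg 1: a=2 b=157/458 c=-2277/916 d=831/916
  seg 2: a=0 b=589/458 c=2709/916 d=-2611/1832
  seg 3: a=3 b=-913/229 c=-1281/229 d=820/229
  seg 4: a=-3 b=-1015/229 c=1179/229 d=-393/229
S(23/4) = -2979/1832

Δ: Δ0=2, Δ1=-1, Δ2=3/2, Δ3=-6, Δ4=-1
row 1: diag=6, rhs=-18; c'=1/3, d'=-3
row 2: denom=8−2·1/3=22/3; d'=(15−2·-3)/(22/3)=63/22
row 3: denom=6−2·3/11=60/11; d'=(-45−2·63/22)/(60/11)=-93/10
row 4: denom=4−1·11/60=229/60; d'=(30−1·-93/10)/(229/60)=2358/229
back: M4=2358/229
back: M3=-93/10−11/60·2358/229=-2562/229
back: M2=63/22−3/11·-2562/229=2709/458
back: M1=-3−1/3·2709/458=-2277/458
M: M0=0, M1=-2277/458, M2=2709/458, M3=-2562/229, M4=2358/229, M5=0
seg 0: a=0, c=M0/2=0, d=(M1−M0)/(6·1)=-759/916, b=Δ0−h0·(2M0+M1)/6=2591/916
seg 1: a=2, c=M1/2=-2277/916, d=(M2−M1)/(6·2)=831/916, b=Δ1−h1·(2M1+M2)/6=157/458
seg 2: a=0, c=M2/2=2709/916, d=(M3−M2)/(6·2)=-2611/1832, b=Δ2−h2·(2M2+M3)/6=589/458
seg 3: a=3, c=M3/2=-1281/229, d=(M4−M3)/(6·1)=820/229, b=Δ3−h3·(2M3+M4)/6=-913/229
seg 4: a=-3, c=M4/2=1179/229, d=(M5−M4)/(6·1)=-393/229, b=Δ4−h4·(2M4+M5)/6=-1015/229
t_q=23/4 → seg 3, τ=3/4; S=3+-913/229·τ+-1281/229·τ²+820/229·τ³=-2979/1832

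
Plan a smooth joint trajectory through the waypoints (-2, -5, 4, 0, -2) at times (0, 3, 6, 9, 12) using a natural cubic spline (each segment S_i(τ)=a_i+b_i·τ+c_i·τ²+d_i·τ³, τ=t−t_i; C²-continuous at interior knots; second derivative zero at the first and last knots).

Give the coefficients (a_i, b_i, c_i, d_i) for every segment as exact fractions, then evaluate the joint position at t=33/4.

  seg 0: a=-2 b=-67/28 c=0 d=13/84
  seg 1: a=-5 b=25/14 c=39/28 d=-83/252
  seg 2: a=4 b=5/4 c=-11/7 d=179/756
  seg 3: a=0 b=-25/14 c=47/84 d=-47/756
S(33/4) = 2785/1792

Δ: Δ0=-1, Δ1=3, Δ2=-4/3, Δ3=-2/3
row 1: diag=12, rhs=24; c'=1/4, d'=2
row 2: denom=12−3·1/4=45/4; d'=(-26−3·2)/(45/4)=-128/45
row 3: denom=12−3·4/15=56/5; d'=(4−3·-128/45)/(56/5)=47/42
back: M3=47/42
back: M2=-128/45−4/15·47/42=-22/7
back: M1=2−1/4·-22/7=39/14
M: M0=0, M1=39/14, M2=-22/7, M3=47/42, M4=0
seg 0: a=-2, c=M0/2=0, d=(M1−M0)/(6·3)=13/84, b=Δ0−h0·(2M0+M1)/6=-67/28
seg 1: a=-5, c=M1/2=39/28, d=(M2−M1)/(6·3)=-83/252, b=Δ1−h1·(2M1+M2)/6=25/14
seg 2: a=4, c=M2/2=-11/7, d=(M3−M2)/(6·3)=179/756, b=Δ2−h2·(2M2+M3)/6=5/4
seg 3: a=0, c=M3/2=47/84, d=(M4−M3)/(6·3)=-47/756, b=Δ3−h3·(2M3+M4)/6=-25/14
t_q=33/4 → seg 2, τ=9/4; S=4+5/4·τ+-11/7·τ²+179/756·τ³=2785/1792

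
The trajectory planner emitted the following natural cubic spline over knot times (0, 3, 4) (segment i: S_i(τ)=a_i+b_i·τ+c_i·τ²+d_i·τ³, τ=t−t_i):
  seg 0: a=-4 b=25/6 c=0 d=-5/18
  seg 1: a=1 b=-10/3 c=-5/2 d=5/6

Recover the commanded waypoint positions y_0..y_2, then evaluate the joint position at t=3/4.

y_0 = S_0(0) = a_0 = -4
y_1 = S_1(0) = a_1 = 1
y_2 = S_1(1) = -4
t_q=3/4 is in segment 0 (τ=3/4); S_0(τ)=-127/128

y_0=-4 y_1=1 y_2=-4
S(3/4) = -127/128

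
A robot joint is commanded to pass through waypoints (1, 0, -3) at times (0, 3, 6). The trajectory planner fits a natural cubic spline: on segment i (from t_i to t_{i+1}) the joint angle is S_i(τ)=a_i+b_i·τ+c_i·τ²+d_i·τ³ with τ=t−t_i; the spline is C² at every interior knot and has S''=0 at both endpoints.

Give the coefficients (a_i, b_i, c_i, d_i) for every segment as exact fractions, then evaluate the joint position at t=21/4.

Δ: Δ0=-1/3, Δ1=-1
row 1: diag=12, rhs=-4; c'=1/4, d'=-1/3
back: M1=-1/3
M: M0=0, M1=-1/3, M2=0
seg 0: a=1, c=M0/2=0, d=(M1−M0)/(6·3)=-1/54, b=Δ0−h0·(2M0+M1)/6=-1/6
seg 1: a=0, c=M1/2=-1/6, d=(M2−M1)/(6·3)=1/54, b=Δ1−h1·(2M1+M2)/6=-2/3
t_q=21/4 → seg 1, τ=9/4; S=0+-2/3·τ+-1/6·τ²+1/54·τ³=-273/128

  seg 0: a=1 b=-1/6 c=0 d=-1/54
  seg 1: a=0 b=-2/3 c=-1/6 d=1/54
S(21/4) = -273/128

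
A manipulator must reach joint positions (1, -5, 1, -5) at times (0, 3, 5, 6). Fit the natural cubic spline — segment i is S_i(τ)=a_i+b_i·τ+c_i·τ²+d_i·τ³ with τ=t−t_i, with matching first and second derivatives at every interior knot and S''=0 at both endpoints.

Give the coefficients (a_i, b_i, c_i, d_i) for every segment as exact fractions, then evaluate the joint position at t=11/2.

  seg 0: a=1 b=-32/7 c=0 d=2/7
  seg 1: a=-5 b=22/7 c=18/7 d=-37/28
  seg 2: a=1 b=-17/7 c=-75/14 d=25/14
S(11/2) = -149/112

Δ: Δ0=-2, Δ1=3, Δ2=-6
row 1: diag=10, rhs=30; c'=1/5, d'=3
row 2: denom=6−2·1/5=28/5; d'=(-54−2·3)/(28/5)=-75/7
back: M2=-75/7
back: M1=3−1/5·-75/7=36/7
M: M0=0, M1=36/7, M2=-75/7, M3=0
seg 0: a=1, c=M0/2=0, d=(M1−M0)/(6·3)=2/7, b=Δ0−h0·(2M0+M1)/6=-32/7
seg 1: a=-5, c=M1/2=18/7, d=(M2−M1)/(6·2)=-37/28, b=Δ1−h1·(2M1+M2)/6=22/7
seg 2: a=1, c=M2/2=-75/14, d=(M3−M2)/(6·1)=25/14, b=Δ2−h2·(2M2+M3)/6=-17/7
t_q=11/2 → seg 2, τ=1/2; S=1+-17/7·τ+-75/14·τ²+25/14·τ³=-149/112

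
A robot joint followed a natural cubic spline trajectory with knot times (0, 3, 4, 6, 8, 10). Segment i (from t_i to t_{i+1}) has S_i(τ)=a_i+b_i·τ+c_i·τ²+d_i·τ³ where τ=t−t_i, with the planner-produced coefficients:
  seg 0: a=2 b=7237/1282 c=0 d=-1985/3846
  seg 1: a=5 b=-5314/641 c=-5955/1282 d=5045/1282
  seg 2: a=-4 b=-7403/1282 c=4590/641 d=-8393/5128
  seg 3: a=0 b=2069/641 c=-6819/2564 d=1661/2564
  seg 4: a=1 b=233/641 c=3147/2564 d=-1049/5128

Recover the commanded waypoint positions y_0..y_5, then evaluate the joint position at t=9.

y_0 = S_0(0) = a_0 = 2
y_1 = S_1(0) = a_1 = 5
y_2 = S_2(0) = a_2 = -4
y_3 = S_3(0) = a_3 = 0
y_4 = S_4(0) = a_4 = 1
y_5 = S_4(2) = 5
t_q=9 is in segment 4 (τ=1); S_4(τ)=12237/5128

y_0=2 y_1=5 y_2=-4 y_3=0 y_4=1 y_5=5
S(9) = 12237/5128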